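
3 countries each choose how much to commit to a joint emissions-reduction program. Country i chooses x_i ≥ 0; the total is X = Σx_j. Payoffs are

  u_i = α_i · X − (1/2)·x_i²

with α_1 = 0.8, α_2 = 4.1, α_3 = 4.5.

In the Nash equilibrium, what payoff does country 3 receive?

32.175

Country i's FOC: ∂u_i/∂x_i = α_i − x_i = 0, so x_i* = α_i.
NE contributions = (0.8, 4.1, 4.5); X = 9.4.
u_3 = α_3·X − ½·(x_3)² = 4.5·9.4 − ½·4.5² = 32.175.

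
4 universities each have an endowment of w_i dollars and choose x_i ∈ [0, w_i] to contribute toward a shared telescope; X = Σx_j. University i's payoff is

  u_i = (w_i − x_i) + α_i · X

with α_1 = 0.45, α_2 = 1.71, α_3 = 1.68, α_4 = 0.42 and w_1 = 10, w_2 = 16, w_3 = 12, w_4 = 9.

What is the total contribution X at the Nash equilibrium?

28

∂u_i/∂x_i = α_i − 1, so university i contributes w_i if α_i > 1, else 0.
α_i > 1 for i ∈ {2, 3}; NE contributions (0, 16, 12, 0), X = 28.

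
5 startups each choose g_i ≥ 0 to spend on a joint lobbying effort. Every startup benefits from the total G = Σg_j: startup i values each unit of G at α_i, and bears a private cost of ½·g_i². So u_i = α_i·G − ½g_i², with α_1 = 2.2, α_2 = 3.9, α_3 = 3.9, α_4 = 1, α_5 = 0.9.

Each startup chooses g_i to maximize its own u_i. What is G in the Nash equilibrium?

Startup i's FOC: ∂u_i/∂g_i = α_i − g_i = 0, so g_i* = α_i.
NE contributions = (2.2, 3.9, 3.9, 1, 0.9); G = 11.9.

11.9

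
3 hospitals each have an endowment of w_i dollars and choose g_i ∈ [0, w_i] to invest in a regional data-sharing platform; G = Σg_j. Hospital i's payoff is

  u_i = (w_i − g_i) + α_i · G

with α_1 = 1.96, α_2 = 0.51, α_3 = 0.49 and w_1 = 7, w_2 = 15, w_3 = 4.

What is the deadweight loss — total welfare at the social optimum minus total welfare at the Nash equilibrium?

37.24

∂u_i/∂g_i = α_i − 1, so hospital i contributes w_i if α_i > 1, else 0.
α_i > 1 for i ∈ {1}; NE contributions (7, 0, 0), G = 7.
W^NE = Σw_i − G^NE + (Σα_i)·G^NE = 26 + 1.96·7 = 39.72.
Planner: ∂(Σu_j)/∂g_i = Σα_j − 1 = 1.96 > 0, so everyone contributes w_i; G^SO = 26, W^SO = 26 + 1.96·26 = 76.96.
Deadweight loss = 37.24.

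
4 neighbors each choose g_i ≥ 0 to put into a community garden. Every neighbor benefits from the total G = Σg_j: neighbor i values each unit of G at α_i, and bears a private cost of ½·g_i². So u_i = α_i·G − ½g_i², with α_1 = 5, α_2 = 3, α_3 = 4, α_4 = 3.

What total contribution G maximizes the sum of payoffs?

Planner FOC: ∂(Σu_j)/∂g_i = (Σα_j) − g_i = 0, so g_i^SO = Σα_j = 15 for every i; G^SO = 60.

60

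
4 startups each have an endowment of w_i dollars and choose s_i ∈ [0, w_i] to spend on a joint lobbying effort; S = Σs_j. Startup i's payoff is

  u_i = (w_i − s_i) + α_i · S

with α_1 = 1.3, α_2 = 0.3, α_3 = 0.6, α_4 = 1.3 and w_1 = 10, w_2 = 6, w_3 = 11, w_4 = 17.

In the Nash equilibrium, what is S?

∂u_i/∂s_i = α_i − 1, so startup i contributes w_i if α_i > 1, else 0.
α_i > 1 for i ∈ {1, 4}; NE contributions (10, 0, 0, 17), S = 27.

27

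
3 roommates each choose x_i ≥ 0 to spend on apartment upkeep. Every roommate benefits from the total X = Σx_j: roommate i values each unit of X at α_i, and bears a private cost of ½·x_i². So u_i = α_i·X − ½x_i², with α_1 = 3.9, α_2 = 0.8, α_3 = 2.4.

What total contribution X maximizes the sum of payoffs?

Planner FOC: ∂(Σu_j)/∂x_i = (Σα_j) − x_i = 0, so x_i^SO = Σα_j = 7.1 for every i; X^SO = 21.3.

21.3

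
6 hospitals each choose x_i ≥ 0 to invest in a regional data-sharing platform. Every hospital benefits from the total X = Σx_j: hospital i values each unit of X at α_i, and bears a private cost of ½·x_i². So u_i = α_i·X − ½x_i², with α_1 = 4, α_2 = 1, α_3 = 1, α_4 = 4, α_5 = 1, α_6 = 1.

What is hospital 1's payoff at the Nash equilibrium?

Hospital i's FOC: ∂u_i/∂x_i = α_i − x_i = 0, so x_i* = α_i.
NE contributions = (4, 1, 1, 4, 1, 1); X = 12.
u_1 = α_1·X − ½·(x_1)² = 4·12 − ½·4² = 40.

40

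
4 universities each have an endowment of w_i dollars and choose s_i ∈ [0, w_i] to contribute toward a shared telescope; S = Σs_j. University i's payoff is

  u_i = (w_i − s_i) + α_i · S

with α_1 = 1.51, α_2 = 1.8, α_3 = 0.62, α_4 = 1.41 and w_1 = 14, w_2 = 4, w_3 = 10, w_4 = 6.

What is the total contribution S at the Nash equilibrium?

∂u_i/∂s_i = α_i − 1, so university i contributes w_i if α_i > 1, else 0.
α_i > 1 for i ∈ {1, 2, 4}; NE contributions (14, 4, 0, 6), S = 24.

24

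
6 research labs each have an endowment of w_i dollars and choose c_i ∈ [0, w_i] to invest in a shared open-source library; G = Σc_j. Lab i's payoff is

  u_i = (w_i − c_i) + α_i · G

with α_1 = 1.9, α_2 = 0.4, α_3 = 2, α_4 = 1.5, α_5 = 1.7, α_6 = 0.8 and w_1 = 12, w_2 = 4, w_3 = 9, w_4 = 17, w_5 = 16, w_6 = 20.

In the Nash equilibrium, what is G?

∂u_i/∂c_i = α_i − 1, so lab i contributes w_i if α_i > 1, else 0.
α_i > 1 for i ∈ {1, 3, 4, 5}; NE contributions (12, 0, 9, 17, 16, 0), G = 54.

54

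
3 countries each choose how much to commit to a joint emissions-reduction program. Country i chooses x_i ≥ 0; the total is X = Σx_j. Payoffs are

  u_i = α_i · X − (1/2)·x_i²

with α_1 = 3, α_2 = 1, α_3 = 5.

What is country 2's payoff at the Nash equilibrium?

8.5

Country i's FOC: ∂u_i/∂x_i = α_i − x_i = 0, so x_i* = α_i.
NE contributions = (3, 1, 5); X = 9.
u_2 = α_2·X − ½·(x_2)² = 1·9 − ½·1² = 8.5.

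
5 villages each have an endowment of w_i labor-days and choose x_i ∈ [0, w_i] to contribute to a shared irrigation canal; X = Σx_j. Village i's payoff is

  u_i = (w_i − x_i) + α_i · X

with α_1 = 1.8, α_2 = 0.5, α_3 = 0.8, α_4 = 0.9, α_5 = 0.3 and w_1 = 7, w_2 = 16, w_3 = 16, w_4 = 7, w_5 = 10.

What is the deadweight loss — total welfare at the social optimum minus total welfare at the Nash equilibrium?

161.7

∂u_i/∂x_i = α_i − 1, so village i contributes w_i if α_i > 1, else 0.
α_i > 1 for i ∈ {1}; NE contributions (7, 0, 0, 0, 0), X = 7.
W^NE = Σw_i − X^NE + (Σα_i)·X^NE = 56 + 3.3·7 = 79.1.
Planner: ∂(Σu_j)/∂x_i = Σα_j − 1 = 3.3 > 0, so everyone contributes w_i; X^SO = 56, W^SO = 56 + 3.3·56 = 240.8.
Deadweight loss = 161.7.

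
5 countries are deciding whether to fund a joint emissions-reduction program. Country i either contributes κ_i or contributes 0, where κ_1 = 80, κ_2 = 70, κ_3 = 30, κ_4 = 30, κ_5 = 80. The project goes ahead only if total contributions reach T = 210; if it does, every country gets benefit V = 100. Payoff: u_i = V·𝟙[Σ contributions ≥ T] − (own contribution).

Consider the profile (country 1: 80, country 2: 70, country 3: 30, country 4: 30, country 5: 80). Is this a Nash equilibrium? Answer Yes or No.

No

Total = 290 ≥ 210: provided.
Country 1 (pledges 80, payoff 20): dropping to 0 → total 210, payoff 100. Profitable deviation.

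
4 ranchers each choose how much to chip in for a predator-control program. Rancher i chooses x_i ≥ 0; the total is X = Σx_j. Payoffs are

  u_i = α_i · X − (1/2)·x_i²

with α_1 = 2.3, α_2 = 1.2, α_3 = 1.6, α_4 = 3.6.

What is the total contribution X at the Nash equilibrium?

Rancher i's FOC: ∂u_i/∂x_i = α_i − x_i = 0, so x_i* = α_i.
NE contributions = (2.3, 1.2, 1.6, 3.6); X = 8.7.

8.7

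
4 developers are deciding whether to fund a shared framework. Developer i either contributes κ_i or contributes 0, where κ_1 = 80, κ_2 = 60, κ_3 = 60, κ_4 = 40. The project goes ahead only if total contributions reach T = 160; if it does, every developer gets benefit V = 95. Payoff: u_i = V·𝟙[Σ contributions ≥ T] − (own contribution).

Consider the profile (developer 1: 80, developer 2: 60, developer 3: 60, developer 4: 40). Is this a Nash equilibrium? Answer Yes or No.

Total = 240 ≥ 160: provided.
Developer 1 (pledges 80, payoff 15): dropping to 0 → total 160, payoff 95. Profitable deviation.

No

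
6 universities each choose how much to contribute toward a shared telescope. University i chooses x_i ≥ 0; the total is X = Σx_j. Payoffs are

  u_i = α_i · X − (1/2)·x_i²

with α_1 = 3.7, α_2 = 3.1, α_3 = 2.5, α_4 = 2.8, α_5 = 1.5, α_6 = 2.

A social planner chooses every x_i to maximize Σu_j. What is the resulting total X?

Planner FOC: ∂(Σu_j)/∂x_i = (Σα_j) − x_i = 0, so x_i^SO = Σα_j = 15.6 for every i; X^SO = 93.6.

93.6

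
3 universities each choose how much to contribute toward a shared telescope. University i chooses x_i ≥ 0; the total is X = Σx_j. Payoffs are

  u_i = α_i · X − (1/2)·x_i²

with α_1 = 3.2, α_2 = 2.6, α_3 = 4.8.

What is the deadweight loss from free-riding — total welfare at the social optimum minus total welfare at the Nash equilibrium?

76.2

University i's FOC: ∂u_i/∂x_i = α_i − x_i = 0, so x_i* = α_i.
NE contributions = (3.2, 2.6, 4.8); X = 10.6.
W^NE = (Σα)·X − ½Σα_i² = 10.6² − ½·40.04 = 92.34.
Planner sets x_i = Σα_j = 10.6 for every i, so X^SO = 3·10.6 = 31.8.
W^SO = (Σα)·X^SO − ½·3·(Σα)² = (3/2)·10.6² = 168.54.
Deadweight loss = W^SO − W^NE = 76.2.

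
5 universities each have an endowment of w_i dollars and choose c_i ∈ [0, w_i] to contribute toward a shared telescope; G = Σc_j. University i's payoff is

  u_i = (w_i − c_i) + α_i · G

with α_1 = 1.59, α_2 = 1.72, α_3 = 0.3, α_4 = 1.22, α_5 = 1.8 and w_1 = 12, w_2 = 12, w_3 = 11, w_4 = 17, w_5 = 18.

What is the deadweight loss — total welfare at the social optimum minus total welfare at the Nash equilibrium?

61.93

∂u_i/∂c_i = α_i − 1, so university i contributes w_i if α_i > 1, else 0.
α_i > 1 for i ∈ {1, 2, 4, 5}; NE contributions (12, 12, 0, 17, 18), G = 59.
W^NE = Σw_i − G^NE + (Σα_i)·G^NE = 70 + 5.63·59 = 402.17.
Planner: ∂(Σu_j)/∂c_i = Σα_j − 1 = 5.63 > 0, so everyone contributes w_i; G^SO = 70, W^SO = 70 + 5.63·70 = 464.1.
Deadweight loss = 61.93.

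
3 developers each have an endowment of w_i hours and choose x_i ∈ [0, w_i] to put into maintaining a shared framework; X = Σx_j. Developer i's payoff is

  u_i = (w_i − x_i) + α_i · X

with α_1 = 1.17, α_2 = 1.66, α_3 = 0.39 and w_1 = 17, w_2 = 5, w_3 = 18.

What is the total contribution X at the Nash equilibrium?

22

∂u_i/∂x_i = α_i − 1, so developer i contributes w_i if α_i > 1, else 0.
α_i > 1 for i ∈ {1, 2}; NE contributions (17, 5, 0), X = 22.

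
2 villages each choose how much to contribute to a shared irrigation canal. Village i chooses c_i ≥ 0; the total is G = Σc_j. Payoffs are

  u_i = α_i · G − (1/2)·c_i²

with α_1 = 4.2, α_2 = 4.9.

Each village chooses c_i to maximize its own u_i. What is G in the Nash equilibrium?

9.1

Village i's FOC: ∂u_i/∂c_i = α_i − c_i = 0, so c_i* = α_i.
NE contributions = (4.2, 4.9); G = 9.1.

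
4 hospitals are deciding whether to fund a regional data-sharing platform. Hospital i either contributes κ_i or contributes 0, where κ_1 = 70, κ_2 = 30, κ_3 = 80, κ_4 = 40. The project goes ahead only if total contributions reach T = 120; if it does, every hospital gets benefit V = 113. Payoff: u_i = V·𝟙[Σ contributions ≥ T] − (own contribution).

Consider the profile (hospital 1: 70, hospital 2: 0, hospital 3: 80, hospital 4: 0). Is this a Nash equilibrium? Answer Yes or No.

Yes

Total = 150 ≥ 120: provided.
Hospital 1 (pledges 70, payoff 43): dropping to 0 → total 80, payoff 0. No gain.
Hospital 2 (pledges 0, payoff 113): pledging 30 → total 180, payoff 83. No gain.
Hospital 3 (pledges 80, payoff 33): dropping to 0 → total 70, payoff 0. No gain.
Hospital 4 (pledges 0, payoff 113): pledging 40 → total 190, payoff 73. No gain.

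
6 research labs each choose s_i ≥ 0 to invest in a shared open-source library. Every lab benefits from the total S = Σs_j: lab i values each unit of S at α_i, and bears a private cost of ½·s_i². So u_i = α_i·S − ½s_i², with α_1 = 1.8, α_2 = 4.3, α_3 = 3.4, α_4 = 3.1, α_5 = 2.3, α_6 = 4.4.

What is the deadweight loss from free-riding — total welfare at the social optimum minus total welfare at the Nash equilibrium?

Lab i's FOC: ∂u_i/∂s_i = α_i − s_i = 0, so s_i* = α_i.
NE contributions = (1.8, 4.3, 3.4, 3.1, 2.3, 4.4); S = 19.3.
W^NE = (Σα)·S − ½Σα_i² = 19.3² − ½·67.55 = 338.715.
Planner sets s_i = Σα_j = 19.3 for every i, so S^SO = 6·19.3 = 115.8.
W^SO = (Σα)·S^SO − ½·6·(Σα)² = (6/2)·19.3² = 1117.47.
Deadweight loss = W^SO − W^NE = 778.755.

778.755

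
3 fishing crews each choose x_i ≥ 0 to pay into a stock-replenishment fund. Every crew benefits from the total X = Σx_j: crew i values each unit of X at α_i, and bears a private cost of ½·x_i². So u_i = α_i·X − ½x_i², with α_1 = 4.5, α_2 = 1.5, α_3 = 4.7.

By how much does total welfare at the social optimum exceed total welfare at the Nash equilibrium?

79.54

Crew i's FOC: ∂u_i/∂x_i = α_i − x_i = 0, so x_i* = α_i.
NE contributions = (4.5, 1.5, 4.7); X = 10.7.
W^NE = (Σα)·X − ½Σα_i² = 10.7² − ½·44.59 = 92.195.
Planner sets x_i = Σα_j = 10.7 for every i, so X^SO = 3·10.7 = 32.1.
W^SO = (Σα)·X^SO − ½·3·(Σα)² = (3/2)·10.7² = 171.735.
Deadweight loss = W^SO − W^NE = 79.54.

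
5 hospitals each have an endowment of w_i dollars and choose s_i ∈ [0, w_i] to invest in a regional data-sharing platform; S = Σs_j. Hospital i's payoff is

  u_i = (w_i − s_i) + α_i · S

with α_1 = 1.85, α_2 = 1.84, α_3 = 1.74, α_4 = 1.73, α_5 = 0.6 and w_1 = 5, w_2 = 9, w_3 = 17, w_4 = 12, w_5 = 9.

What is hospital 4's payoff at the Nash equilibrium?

74.39

∂u_i/∂s_i = α_i − 1, so hospital i contributes w_i if α_i > 1, else 0.
α_i > 1 for i ∈ {1, 2, 3, 4}; NE contributions (5, 9, 17, 12, 0), S = 43.
u_4 = (12 − 12) + 1.73·43 = 74.39.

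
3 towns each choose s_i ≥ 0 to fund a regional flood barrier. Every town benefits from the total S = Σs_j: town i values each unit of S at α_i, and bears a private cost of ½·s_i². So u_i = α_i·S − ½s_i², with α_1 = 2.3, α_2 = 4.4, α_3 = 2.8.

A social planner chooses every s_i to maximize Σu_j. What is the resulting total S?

28.5

Planner FOC: ∂(Σu_j)/∂s_i = (Σα_j) − s_i = 0, so s_i^SO = Σα_j = 9.5 for every i; S^SO = 28.5.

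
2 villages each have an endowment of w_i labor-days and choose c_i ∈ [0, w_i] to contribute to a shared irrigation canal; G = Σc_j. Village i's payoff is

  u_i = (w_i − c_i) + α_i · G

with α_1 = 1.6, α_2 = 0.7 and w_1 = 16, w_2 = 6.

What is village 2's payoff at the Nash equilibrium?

17.2

∂u_i/∂c_i = α_i − 1, so village i contributes w_i if α_i > 1, else 0.
α_i > 1 for i ∈ {1}; NE contributions (16, 0), G = 16.
u_2 = (6 − 0) + 0.7·16 = 17.2.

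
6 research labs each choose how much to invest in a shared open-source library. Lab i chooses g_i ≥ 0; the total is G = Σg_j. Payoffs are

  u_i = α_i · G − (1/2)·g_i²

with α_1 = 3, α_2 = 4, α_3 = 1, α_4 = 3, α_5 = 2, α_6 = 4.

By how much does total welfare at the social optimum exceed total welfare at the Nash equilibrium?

605.5

Lab i's FOC: ∂u_i/∂g_i = α_i − g_i = 0, so g_i* = α_i.
NE contributions = (3, 4, 1, 3, 2, 4); G = 17.
W^NE = (Σα)·G − ½Σα_i² = 17² − ½·55 = 261.5.
Planner sets g_i = Σα_j = 17 for every i, so G^SO = 6·17 = 102.
W^SO = (Σα)·G^SO − ½·6·(Σα)² = (6/2)·17² = 867.
Deadweight loss = W^SO − W^NE = 605.5.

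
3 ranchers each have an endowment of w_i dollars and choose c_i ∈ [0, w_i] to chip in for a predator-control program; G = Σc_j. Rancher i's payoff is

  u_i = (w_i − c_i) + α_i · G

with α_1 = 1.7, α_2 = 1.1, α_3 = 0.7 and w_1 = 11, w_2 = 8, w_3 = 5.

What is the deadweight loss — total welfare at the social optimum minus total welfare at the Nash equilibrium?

12.5

∂u_i/∂c_i = α_i − 1, so rancher i contributes w_i if α_i > 1, else 0.
α_i > 1 for i ∈ {1, 2}; NE contributions (11, 8, 0), G = 19.
W^NE = Σw_i − G^NE + (Σα_i)·G^NE = 24 + 2.5·19 = 71.5.
Planner: ∂(Σu_j)/∂c_i = Σα_j − 1 = 2.5 > 0, so everyone contributes w_i; G^SO = 24, W^SO = 24 + 2.5·24 = 84.
Deadweight loss = 12.5.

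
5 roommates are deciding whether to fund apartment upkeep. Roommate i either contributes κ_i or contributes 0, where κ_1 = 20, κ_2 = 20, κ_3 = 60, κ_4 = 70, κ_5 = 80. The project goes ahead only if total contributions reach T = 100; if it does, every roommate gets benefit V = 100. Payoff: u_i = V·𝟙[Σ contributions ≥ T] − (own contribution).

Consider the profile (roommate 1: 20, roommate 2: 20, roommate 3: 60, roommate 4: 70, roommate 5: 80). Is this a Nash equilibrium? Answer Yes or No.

No

Total = 250 ≥ 100: provided.
Roommate 1 (pledges 20, payoff 80): dropping to 0 → total 230, payoff 100. Profitable deviation.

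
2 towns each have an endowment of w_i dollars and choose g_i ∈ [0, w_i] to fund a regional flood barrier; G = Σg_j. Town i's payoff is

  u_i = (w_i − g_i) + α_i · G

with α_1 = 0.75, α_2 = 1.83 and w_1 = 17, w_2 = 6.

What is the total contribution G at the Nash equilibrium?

6

∂u_i/∂g_i = α_i − 1, so town i contributes w_i if α_i > 1, else 0.
α_i > 1 for i ∈ {2}; NE contributions (0, 6), G = 6.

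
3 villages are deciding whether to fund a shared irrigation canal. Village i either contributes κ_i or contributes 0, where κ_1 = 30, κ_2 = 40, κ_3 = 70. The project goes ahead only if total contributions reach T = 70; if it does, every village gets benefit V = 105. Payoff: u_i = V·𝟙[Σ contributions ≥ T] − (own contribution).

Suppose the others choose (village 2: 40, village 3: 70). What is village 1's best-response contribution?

Others' total = 110 ≥ 70; contributing adds cost 30 for no extra benefit.
Best response: 0.

0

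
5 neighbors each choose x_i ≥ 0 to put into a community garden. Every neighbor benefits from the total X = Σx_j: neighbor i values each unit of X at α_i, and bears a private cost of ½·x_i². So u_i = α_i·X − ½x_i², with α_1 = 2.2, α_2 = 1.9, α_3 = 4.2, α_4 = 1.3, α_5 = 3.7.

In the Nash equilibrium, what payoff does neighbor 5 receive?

Neighbor i's FOC: ∂u_i/∂x_i = α_i − x_i = 0, so x_i* = α_i.
NE contributions = (2.2, 1.9, 4.2, 1.3, 3.7); X = 13.3.
u_5 = α_5·X − ½·(x_5)² = 3.7·13.3 − ½·3.7² = 42.365.

42.365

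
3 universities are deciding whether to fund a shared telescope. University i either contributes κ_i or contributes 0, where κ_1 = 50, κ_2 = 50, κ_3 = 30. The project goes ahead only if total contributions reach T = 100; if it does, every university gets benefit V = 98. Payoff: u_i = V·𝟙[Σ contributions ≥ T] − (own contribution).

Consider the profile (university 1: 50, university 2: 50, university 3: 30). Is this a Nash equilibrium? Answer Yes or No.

Total = 130 ≥ 100: provided.
University 1 (pledges 50, payoff 48): dropping to 0 → total 80, payoff 0. No gain.
University 2 (pledges 50, payoff 48): dropping to 0 → total 80, payoff 0. No gain.
University 3 (pledges 30, payoff 68): dropping to 0 → total 100, payoff 98. Profitable deviation.

No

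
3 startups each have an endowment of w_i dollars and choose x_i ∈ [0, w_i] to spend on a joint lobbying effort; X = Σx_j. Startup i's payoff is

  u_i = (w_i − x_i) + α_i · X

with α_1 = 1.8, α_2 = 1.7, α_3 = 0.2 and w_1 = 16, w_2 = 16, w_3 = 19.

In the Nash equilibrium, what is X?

32

∂u_i/∂x_i = α_i − 1, so startup i contributes w_i if α_i > 1, else 0.
α_i > 1 for i ∈ {1, 2}; NE contributions (16, 16, 0), X = 32.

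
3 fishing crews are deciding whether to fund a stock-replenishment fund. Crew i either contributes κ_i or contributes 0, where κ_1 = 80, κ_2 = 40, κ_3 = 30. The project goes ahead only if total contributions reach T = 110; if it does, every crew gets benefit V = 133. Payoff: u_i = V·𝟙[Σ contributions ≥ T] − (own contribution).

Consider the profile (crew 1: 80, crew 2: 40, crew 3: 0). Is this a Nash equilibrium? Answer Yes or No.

Yes

Total = 120 ≥ 110: provided.
Crew 1 (pledges 80, payoff 53): dropping to 0 → total 40, payoff 0. No gain.
Crew 2 (pledges 40, payoff 93): dropping to 0 → total 80, payoff 0. No gain.
Crew 3 (pledges 0, payoff 133): pledging 30 → total 150, payoff 103. No gain.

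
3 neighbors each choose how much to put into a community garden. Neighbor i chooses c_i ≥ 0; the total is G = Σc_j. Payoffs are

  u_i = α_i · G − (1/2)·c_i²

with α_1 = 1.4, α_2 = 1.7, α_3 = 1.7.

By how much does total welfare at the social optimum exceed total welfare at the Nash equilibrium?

Neighbor i's FOC: ∂u_i/∂c_i = α_i − c_i = 0, so c_i* = α_i.
NE contributions = (1.4, 1.7, 1.7); G = 4.8.
W^NE = (Σα)·G − ½Σα_i² = 4.8² − ½·7.74 = 19.17.
Planner sets c_i = Σα_j = 4.8 for every i, so G^SO = 3·4.8 = 14.4.
W^SO = (Σα)·G^SO − ½·3·(Σα)² = (3/2)·4.8² = 34.56.
Deadweight loss = W^SO − W^NE = 15.39.

15.39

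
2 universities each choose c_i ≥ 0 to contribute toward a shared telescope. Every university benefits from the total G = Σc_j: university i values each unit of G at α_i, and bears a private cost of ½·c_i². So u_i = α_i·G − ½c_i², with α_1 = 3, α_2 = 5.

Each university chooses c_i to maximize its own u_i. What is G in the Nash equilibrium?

8

University i's FOC: ∂u_i/∂c_i = α_i − c_i = 0, so c_i* = α_i.
NE contributions = (3, 5); G = 8.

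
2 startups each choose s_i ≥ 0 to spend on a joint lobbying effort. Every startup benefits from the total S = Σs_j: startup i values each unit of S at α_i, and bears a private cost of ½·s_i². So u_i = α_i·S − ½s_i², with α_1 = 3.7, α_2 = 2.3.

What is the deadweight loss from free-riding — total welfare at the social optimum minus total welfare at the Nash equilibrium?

9.49

Startup i's FOC: ∂u_i/∂s_i = α_i − s_i = 0, so s_i* = α_i.
NE contributions = (3.7, 2.3); S = 6.
W^NE = (Σα)·S − ½Σα_i² = 6² − ½·18.98 = 26.51.
Planner sets s_i = Σα_j = 6 for every i, so S^SO = 2·6 = 12.
W^SO = (Σα)·S^SO − ½·2·(Σα)² = (2/2)·6² = 36.
Deadweight loss = W^SO − W^NE = 9.49.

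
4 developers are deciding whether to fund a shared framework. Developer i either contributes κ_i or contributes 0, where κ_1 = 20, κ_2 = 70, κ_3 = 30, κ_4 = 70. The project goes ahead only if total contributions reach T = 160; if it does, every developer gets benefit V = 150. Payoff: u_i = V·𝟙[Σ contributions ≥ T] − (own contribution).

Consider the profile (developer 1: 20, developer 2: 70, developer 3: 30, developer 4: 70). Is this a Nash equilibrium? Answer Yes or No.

No

Total = 190 ≥ 160: provided.
Developer 1 (pledges 20, payoff 130): dropping to 0 → total 170, payoff 150. Profitable deviation.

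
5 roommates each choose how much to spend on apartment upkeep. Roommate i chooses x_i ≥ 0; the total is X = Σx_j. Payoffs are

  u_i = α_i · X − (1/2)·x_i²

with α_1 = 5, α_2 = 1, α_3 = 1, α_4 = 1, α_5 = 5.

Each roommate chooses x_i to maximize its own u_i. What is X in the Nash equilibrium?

Roommate i's FOC: ∂u_i/∂x_i = α_i − x_i = 0, so x_i* = α_i.
NE contributions = (5, 1, 1, 1, 5); X = 13.

13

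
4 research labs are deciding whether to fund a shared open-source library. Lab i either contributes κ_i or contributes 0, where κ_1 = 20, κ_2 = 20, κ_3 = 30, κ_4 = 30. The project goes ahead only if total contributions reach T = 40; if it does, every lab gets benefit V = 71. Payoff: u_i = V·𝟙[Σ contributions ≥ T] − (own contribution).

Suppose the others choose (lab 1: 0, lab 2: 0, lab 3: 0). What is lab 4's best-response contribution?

0

Others' total = 0. Even contributing 30 gives 30 < 40: no benefit either way.
Best response: 0.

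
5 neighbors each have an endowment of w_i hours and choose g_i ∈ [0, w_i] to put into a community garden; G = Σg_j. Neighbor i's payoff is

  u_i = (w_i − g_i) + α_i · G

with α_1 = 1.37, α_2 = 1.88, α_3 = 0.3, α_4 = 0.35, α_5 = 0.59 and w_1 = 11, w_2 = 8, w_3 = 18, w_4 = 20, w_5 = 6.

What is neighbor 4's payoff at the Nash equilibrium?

26.65

∂u_i/∂g_i = α_i − 1, so neighbor i contributes w_i if α_i > 1, else 0.
α_i > 1 for i ∈ {1, 2}; NE contributions (11, 8, 0, 0, 0), G = 19.
u_4 = (20 − 0) + 0.35·19 = 26.65.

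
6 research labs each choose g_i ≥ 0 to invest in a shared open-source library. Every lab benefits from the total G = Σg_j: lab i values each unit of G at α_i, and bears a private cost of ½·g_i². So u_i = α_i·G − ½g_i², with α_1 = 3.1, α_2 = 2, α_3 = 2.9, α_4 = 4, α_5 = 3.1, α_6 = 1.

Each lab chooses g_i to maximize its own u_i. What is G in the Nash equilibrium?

Lab i's FOC: ∂u_i/∂g_i = α_i − g_i = 0, so g_i* = α_i.
NE contributions = (3.1, 2, 2.9, 4, 3.1, 1); G = 16.1.

16.1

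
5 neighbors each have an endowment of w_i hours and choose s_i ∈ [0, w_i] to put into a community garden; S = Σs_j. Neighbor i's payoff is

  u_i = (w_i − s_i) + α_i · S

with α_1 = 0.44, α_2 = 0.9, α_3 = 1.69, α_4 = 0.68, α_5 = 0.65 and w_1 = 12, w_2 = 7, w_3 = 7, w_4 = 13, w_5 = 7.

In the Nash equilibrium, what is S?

∂u_i/∂s_i = α_i − 1, so neighbor i contributes w_i if α_i > 1, else 0.
α_i > 1 for i ∈ {3}; NE contributions (0, 0, 7, 0, 0), S = 7.

7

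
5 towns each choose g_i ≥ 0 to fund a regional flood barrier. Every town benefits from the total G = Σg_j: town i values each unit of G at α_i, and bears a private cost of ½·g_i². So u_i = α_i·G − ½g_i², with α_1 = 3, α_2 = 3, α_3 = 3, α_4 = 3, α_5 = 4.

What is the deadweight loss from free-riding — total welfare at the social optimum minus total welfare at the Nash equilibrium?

Town i's FOC: ∂u_i/∂g_i = α_i − g_i = 0, so g_i* = α_i.
NE contributions = (3, 3, 3, 3, 4); G = 16.
W^NE = (Σα)·G − ½Σα_i² = 16² − ½·52 = 230.
Planner sets g_i = Σα_j = 16 for every i, so G^SO = 5·16 = 80.
W^SO = (Σα)·G^SO − ½·5·(Σα)² = (5/2)·16² = 640.
Deadweight loss = W^SO − W^NE = 410.

410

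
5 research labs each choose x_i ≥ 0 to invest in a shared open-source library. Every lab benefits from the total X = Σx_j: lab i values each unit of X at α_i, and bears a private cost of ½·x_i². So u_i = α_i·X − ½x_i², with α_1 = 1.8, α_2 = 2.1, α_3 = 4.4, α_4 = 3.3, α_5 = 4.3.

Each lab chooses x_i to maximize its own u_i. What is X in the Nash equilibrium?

15.9

Lab i's FOC: ∂u_i/∂x_i = α_i − x_i = 0, so x_i* = α_i.
NE contributions = (1.8, 2.1, 4.4, 3.3, 4.3); X = 15.9.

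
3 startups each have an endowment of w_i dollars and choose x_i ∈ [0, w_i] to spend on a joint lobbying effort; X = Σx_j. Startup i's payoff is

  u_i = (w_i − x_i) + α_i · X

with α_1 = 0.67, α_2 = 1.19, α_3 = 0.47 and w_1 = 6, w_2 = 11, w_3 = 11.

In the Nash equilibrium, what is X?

∂u_i/∂x_i = α_i − 1, so startup i contributes w_i if α_i > 1, else 0.
α_i > 1 for i ∈ {2}; NE contributions (0, 11, 0), X = 11.

11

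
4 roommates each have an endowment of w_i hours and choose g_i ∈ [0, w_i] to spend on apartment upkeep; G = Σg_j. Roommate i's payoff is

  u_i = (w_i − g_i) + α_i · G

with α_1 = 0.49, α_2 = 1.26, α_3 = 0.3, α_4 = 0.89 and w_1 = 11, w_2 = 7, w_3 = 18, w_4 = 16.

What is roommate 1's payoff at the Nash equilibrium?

14.43

∂u_i/∂g_i = α_i − 1, so roommate i contributes w_i if α_i > 1, else 0.
α_i > 1 for i ∈ {2}; NE contributions (0, 7, 0, 0), G = 7.
u_1 = (11 − 0) + 0.49·7 = 14.43.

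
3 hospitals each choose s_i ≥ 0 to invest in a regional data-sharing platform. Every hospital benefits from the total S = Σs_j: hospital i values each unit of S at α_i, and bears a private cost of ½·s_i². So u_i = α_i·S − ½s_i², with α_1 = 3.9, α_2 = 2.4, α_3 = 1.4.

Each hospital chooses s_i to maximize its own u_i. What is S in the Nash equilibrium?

7.7

Hospital i's FOC: ∂u_i/∂s_i = α_i − s_i = 0, so s_i* = α_i.
NE contributions = (3.9, 2.4, 1.4); S = 7.7.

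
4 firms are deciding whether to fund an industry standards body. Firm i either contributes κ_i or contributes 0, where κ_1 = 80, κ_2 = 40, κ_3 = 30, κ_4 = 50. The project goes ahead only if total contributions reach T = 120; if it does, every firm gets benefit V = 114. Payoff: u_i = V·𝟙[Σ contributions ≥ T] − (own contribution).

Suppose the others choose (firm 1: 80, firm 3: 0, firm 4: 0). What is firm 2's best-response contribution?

40

Others' total = 80. Contributing 40 brings total to 120 ≥ 120: gain V − κ_2 = 74.
Best response: 40.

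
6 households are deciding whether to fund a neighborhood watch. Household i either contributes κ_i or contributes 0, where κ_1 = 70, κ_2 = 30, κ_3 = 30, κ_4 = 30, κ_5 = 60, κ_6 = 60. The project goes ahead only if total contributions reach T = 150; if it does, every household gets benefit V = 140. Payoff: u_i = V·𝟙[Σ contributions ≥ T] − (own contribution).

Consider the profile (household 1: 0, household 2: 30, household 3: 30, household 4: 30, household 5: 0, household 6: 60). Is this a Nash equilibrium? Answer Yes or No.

Yes

Total = 150 ≥ 150: provided.
Household 1 (pledges 0, payoff 140): pledging 70 → total 220, payoff 70. No gain.
Household 2 (pledges 30, payoff 110): dropping to 0 → total 120, payoff 0. No gain.
Household 3 (pledges 30, payoff 110): dropping to 0 → total 120, payoff 0. No gain.
Household 4 (pledges 30, payoff 110): dropping to 0 → total 120, payoff 0. No gain.
Household 5 (pledges 0, payoff 140): pledging 60 → total 210, payoff 80. No gain.
Household 6 (pledges 60, payoff 80): dropping to 0 → total 90, payoff 0. No gain.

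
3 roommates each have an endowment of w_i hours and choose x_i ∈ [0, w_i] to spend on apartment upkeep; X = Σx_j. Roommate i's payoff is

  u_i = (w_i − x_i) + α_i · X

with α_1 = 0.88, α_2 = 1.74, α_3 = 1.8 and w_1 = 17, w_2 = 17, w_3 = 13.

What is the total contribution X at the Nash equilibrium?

30

∂u_i/∂x_i = α_i − 1, so roommate i contributes w_i if α_i > 1, else 0.
α_i > 1 for i ∈ {2, 3}; NE contributions (0, 17, 13), X = 30.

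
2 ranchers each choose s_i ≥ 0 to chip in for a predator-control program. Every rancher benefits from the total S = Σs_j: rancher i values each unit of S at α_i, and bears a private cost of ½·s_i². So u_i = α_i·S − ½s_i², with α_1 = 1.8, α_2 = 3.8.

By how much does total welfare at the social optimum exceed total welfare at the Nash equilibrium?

Rancher i's FOC: ∂u_i/∂s_i = α_i − s_i = 0, so s_i* = α_i.
NE contributions = (1.8, 3.8); S = 5.6.
W^NE = (Σα)·S − ½Σα_i² = 5.6² − ½·17.68 = 22.52.
Planner sets s_i = Σα_j = 5.6 for every i, so S^SO = 2·5.6 = 11.2.
W^SO = (Σα)·S^SO − ½·2·(Σα)² = (2/2)·5.6² = 31.36.
Deadweight loss = W^SO − W^NE = 8.84.

8.84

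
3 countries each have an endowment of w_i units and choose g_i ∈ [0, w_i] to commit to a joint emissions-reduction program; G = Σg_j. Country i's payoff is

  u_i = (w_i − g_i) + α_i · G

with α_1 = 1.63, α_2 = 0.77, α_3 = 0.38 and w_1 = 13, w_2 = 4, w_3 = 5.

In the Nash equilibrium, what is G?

∂u_i/∂g_i = α_i − 1, so country i contributes w_i if α_i > 1, else 0.
α_i > 1 for i ∈ {1}; NE contributions (13, 0, 0), G = 13.

13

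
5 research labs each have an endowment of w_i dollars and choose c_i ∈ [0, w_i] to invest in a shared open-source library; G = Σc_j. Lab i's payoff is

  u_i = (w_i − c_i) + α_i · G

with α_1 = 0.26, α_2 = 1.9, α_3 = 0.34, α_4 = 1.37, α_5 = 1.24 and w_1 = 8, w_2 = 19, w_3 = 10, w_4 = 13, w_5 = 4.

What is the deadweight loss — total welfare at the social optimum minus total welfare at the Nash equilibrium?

73.98

∂u_i/∂c_i = α_i − 1, so lab i contributes w_i if α_i > 1, else 0.
α_i > 1 for i ∈ {2, 4, 5}; NE contributions (0, 19, 0, 13, 4), G = 36.
W^NE = Σw_i − G^NE + (Σα_i)·G^NE = 54 + 4.11·36 = 201.96.
Planner: ∂(Σu_j)/∂c_i = Σα_j − 1 = 4.11 > 0, so everyone contributes w_i; G^SO = 54, W^SO = 54 + 4.11·54 = 275.94.
Deadweight loss = 73.98.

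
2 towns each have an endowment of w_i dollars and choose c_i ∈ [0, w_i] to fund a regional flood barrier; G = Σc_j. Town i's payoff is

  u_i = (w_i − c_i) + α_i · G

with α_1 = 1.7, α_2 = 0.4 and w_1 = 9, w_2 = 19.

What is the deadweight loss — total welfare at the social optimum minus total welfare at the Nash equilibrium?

∂u_i/∂c_i = α_i − 1, so town i contributes w_i if α_i > 1, else 0.
α_i > 1 for i ∈ {1}; NE contributions (9, 0), G = 9.
W^NE = Σw_i − G^NE + (Σα_i)·G^NE = 28 + 1.1·9 = 37.9.
Planner: ∂(Σu_j)/∂c_i = Σα_j − 1 = 1.1 > 0, so everyone contributes w_i; G^SO = 28, W^SO = 28 + 1.1·28 = 58.8.
Deadweight loss = 20.9.

20.9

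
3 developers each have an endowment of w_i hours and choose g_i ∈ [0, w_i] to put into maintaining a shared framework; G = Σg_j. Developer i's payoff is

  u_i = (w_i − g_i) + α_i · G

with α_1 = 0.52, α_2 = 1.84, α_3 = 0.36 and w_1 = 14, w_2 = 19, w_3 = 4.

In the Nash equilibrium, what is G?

19

∂u_i/∂g_i = α_i − 1, so developer i contributes w_i if α_i > 1, else 0.
α_i > 1 for i ∈ {2}; NE contributions (0, 19, 0), G = 19.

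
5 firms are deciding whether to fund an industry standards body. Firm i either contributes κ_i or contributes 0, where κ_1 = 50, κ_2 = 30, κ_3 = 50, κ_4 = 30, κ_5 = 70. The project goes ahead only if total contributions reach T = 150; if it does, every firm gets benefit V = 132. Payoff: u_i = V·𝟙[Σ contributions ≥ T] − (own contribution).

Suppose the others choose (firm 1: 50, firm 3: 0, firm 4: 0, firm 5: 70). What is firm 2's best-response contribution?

Others' total = 120. Contributing 30 brings total to 150 ≥ 150: gain V − κ_2 = 102.
Best response: 30.

30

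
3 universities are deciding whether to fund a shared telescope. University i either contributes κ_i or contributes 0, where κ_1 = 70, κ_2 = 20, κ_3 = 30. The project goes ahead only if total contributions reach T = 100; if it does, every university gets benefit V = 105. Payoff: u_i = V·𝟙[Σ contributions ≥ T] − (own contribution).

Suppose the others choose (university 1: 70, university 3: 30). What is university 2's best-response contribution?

0

Others' total = 100 ≥ 100; contributing adds cost 20 for no extra benefit.
Best response: 0.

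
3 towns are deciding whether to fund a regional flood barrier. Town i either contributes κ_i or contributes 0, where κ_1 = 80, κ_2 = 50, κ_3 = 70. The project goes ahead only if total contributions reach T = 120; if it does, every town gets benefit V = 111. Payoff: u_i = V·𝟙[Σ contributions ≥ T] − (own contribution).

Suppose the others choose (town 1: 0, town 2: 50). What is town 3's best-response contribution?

Others' total = 50. Contributing 70 brings total to 120 ≥ 120: gain V − κ_3 = 41.
Best response: 70.

70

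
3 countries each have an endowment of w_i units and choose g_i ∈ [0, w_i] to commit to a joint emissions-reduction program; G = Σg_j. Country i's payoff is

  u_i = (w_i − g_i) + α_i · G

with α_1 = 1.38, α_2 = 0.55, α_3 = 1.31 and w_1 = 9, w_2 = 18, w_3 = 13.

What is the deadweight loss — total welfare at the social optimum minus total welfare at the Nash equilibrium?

∂u_i/∂g_i = α_i − 1, so country i contributes w_i if α_i > 1, else 0.
α_i > 1 for i ∈ {1, 3}; NE contributions (9, 0, 13), G = 22.
W^NE = Σw_i − G^NE + (Σα_i)·G^NE = 40 + 2.24·22 = 89.28.
Planner: ∂(Σu_j)/∂g_i = Σα_j − 1 = 2.24 > 0, so everyone contributes w_i; G^SO = 40, W^SO = 40 + 2.24·40 = 129.6.
Deadweight loss = 40.32.

40.32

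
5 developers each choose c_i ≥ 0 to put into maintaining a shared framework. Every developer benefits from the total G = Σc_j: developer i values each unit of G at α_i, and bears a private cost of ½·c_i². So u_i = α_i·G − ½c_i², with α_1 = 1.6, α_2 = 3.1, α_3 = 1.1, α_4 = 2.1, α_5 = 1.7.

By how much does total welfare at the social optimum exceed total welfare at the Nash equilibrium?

148.58

Developer i's FOC: ∂u_i/∂c_i = α_i − c_i = 0, so c_i* = α_i.
NE contributions = (1.6, 3.1, 1.1, 2.1, 1.7); G = 9.6.
W^NE = (Σα)·G − ½Σα_i² = 9.6² − ½·20.68 = 81.82.
Planner sets c_i = Σα_j = 9.6 for every i, so G^SO = 5·9.6 = 48.
W^SO = (Σα)·G^SO − ½·5·(Σα)² = (5/2)·9.6² = 230.4.
Deadweight loss = W^SO − W^NE = 148.58.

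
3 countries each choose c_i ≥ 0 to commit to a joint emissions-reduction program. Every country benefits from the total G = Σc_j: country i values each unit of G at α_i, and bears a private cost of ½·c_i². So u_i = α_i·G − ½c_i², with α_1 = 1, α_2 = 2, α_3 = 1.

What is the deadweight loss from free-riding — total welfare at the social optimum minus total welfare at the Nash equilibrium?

Country i's FOC: ∂u_i/∂c_i = α_i − c_i = 0, so c_i* = α_i.
NE contributions = (1, 2, 1); G = 4.
W^NE = (Σα)·G − ½Σα_i² = 4² − ½·6 = 13.
Planner sets c_i = Σα_j = 4 for every i, so G^SO = 3·4 = 12.
W^SO = (Σα)·G^SO − ½·3·(Σα)² = (3/2)·4² = 24.
Deadweight loss = W^SO − W^NE = 11.

11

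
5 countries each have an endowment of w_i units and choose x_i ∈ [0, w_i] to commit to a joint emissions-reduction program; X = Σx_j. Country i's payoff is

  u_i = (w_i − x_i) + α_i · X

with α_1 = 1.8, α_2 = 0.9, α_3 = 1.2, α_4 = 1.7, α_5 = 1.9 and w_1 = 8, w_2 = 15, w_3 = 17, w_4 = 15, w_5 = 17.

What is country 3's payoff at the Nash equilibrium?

68.4

∂u_i/∂x_i = α_i − 1, so country i contributes w_i if α_i > 1, else 0.
α_i > 1 for i ∈ {1, 3, 4, 5}; NE contributions (8, 0, 17, 15, 17), X = 57.
u_3 = (17 − 17) + 1.2·57 = 68.4.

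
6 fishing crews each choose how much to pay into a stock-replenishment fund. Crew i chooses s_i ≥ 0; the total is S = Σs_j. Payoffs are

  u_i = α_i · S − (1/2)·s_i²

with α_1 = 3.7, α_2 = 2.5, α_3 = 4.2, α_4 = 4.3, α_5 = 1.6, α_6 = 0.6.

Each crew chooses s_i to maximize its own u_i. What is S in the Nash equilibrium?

Crew i's FOC: ∂u_i/∂s_i = α_i − s_i = 0, so s_i* = α_i.
NE contributions = (3.7, 2.5, 4.2, 4.3, 1.6, 0.6); S = 16.9.

16.9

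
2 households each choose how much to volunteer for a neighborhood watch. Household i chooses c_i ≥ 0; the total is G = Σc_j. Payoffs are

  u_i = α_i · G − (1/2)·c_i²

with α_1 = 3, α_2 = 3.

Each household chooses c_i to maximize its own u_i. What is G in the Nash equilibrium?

Household i's FOC: ∂u_i/∂c_i = α_i − c_i = 0, so c_i* = α_i.
NE contributions = (3, 3); G = 6.

6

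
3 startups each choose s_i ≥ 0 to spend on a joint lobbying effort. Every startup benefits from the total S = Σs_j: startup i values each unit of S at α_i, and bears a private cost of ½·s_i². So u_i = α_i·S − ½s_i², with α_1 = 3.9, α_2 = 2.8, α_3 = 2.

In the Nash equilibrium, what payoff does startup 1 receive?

Startup i's FOC: ∂u_i/∂s_i = α_i − s_i = 0, so s_i* = α_i.
NE contributions = (3.9, 2.8, 2); S = 8.7.
u_1 = α_1·S − ½·(s_1)² = 3.9·8.7 − ½·3.9² = 26.325.

26.325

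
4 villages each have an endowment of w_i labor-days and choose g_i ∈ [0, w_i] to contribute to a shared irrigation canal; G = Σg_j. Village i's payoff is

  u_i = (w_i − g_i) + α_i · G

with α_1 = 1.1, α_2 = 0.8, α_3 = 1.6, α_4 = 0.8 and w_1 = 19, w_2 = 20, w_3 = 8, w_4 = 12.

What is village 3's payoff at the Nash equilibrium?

43.2

∂u_i/∂g_i = α_i − 1, so village i contributes w_i if α_i > 1, else 0.
α_i > 1 for i ∈ {1, 3}; NE contributions (19, 0, 8, 0), G = 27.
u_3 = (8 − 8) + 1.6·27 = 43.2.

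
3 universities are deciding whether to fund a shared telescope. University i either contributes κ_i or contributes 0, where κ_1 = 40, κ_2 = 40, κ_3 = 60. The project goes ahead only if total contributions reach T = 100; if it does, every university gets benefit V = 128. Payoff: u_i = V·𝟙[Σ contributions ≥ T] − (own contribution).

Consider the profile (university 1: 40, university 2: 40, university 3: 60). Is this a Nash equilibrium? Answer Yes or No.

No

Total = 140 ≥ 100: provided.
University 1 (pledges 40, payoff 88): dropping to 0 → total 100, payoff 128. Profitable deviation.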